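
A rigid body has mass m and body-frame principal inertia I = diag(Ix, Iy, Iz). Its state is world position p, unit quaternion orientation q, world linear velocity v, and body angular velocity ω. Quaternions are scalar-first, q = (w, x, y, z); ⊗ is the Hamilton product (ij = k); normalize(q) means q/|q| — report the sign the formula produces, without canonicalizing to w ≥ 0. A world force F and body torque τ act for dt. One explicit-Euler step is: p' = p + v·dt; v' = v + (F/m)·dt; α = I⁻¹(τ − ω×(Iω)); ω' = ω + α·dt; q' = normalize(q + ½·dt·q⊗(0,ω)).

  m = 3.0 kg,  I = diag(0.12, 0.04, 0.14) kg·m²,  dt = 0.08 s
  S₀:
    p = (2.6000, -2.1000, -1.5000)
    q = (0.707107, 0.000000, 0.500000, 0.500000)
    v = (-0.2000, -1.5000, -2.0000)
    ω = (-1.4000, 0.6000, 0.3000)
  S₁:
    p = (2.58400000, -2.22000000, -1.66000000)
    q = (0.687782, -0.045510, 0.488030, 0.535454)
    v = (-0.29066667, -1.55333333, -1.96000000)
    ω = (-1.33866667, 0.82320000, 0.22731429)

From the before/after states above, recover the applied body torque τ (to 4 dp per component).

Δω = ω₁−ω₀ = (0.06133333, 0.22320000, -0.07268571)
precession coupling = (0.0180, 0.0084, 0.0672)
applied torque τ = (0.1100, 0.1200, -0.0600)

τ = (0.1100, 0.1200, -0.0600)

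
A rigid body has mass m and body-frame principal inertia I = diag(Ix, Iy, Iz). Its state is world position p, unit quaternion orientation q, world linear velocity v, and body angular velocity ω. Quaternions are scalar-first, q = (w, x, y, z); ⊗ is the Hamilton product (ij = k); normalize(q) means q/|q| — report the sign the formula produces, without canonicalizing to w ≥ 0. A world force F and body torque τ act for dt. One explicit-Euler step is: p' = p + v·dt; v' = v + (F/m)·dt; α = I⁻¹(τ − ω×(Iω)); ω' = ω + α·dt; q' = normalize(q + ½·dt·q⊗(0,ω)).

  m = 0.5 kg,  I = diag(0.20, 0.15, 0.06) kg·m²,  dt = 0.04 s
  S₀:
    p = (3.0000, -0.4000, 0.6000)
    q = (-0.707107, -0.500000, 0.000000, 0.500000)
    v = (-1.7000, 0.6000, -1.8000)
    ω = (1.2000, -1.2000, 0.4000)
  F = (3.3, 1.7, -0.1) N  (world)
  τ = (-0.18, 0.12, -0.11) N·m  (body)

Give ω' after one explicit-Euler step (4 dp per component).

α = I⁻¹(τ − ω×Iω) = (-1.1160, 0.3520, -3.0333)
new body rate ω' = (1.1554, -1.1859, 0.2787)

ω' = (1.1554, -1.1859, 0.2787)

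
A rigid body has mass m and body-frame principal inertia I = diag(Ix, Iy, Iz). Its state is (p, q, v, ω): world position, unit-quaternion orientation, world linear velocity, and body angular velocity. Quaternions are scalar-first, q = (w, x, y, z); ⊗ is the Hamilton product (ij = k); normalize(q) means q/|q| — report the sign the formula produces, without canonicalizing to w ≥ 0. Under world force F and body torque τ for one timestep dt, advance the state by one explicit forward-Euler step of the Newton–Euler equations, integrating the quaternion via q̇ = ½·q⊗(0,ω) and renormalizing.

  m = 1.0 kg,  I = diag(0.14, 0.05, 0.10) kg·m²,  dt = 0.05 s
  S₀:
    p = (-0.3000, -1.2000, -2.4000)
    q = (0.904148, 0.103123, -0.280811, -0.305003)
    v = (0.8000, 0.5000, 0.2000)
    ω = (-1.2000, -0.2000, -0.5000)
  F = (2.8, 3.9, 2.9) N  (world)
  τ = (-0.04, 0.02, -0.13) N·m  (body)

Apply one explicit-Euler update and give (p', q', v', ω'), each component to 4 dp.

p' = (-0.2600, -1.1750, -2.3900)
q' = (0.9015, 0.0779, -0.2747, -0.3251)
v' = (0.9400, 0.6950, 0.3450)
ω' = (-1.2161, -0.2040, -0.5542)

linear accel F/m = (2.8000, 3.9000, 2.9000)
p + v·dt = (-0.2600, -1.1750, -2.3900)
v + (F/m)dt = (0.9400, 0.6950, 0.3450)
ω×(Iω) gyroscopic = (0.0050, 0.0240, -0.0216)
α = I⁻¹(τ − ω×Iω) = (-0.3214, -0.0800, -1.0840)
ω' = ω + α·dt = (-1.2161, -0.2040, -0.5542)
q⊗(0,ω) = (-0.0849161, -1.0055727, 0.2367355, -0.8096718)
q' = normalize(q + ½dt·q⊗(0,ω)) = (0.9015, 0.0779, -0.2747, -0.3251)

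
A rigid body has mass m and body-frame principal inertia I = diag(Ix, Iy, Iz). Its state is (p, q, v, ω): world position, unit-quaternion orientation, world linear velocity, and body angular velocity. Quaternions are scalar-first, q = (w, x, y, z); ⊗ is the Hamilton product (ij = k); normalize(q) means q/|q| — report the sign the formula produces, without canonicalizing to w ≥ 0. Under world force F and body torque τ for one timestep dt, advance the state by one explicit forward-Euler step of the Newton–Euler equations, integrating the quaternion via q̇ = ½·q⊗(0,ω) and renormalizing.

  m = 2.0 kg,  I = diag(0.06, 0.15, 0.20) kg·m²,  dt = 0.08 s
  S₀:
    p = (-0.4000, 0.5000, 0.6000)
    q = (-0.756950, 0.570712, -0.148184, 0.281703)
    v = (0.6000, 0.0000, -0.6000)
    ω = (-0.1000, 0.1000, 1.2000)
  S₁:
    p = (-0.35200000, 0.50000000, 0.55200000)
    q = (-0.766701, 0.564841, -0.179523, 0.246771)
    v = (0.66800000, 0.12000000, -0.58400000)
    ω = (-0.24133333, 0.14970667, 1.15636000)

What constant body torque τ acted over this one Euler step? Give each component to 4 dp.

rate change Δω = (-0.14133333, 0.04970667, -0.04364000)
ω₀×(Iω₀) = (0.0060, 0.0168, -0.0009)
I·α + gyro = (-0.1000, 0.1100, -0.1100)

τ = (-0.1000, 0.1100, -0.1100)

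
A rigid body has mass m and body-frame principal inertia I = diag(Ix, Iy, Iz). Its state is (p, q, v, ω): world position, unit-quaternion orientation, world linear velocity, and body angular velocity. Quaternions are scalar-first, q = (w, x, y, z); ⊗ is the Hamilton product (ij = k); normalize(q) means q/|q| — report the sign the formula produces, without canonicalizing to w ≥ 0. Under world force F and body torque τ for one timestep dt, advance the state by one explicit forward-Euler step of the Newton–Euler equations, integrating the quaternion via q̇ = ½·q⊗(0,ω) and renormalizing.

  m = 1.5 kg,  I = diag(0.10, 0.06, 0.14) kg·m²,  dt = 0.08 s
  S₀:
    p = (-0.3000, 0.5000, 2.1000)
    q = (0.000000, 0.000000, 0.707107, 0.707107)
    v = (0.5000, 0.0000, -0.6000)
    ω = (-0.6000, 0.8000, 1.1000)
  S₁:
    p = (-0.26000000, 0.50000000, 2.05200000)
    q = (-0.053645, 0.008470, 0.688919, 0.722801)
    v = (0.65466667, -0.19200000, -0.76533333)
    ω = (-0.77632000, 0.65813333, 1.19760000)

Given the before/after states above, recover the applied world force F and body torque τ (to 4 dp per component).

ω₁ − ω₀ = (-0.17632000, -0.14186667, 0.09760000)
τ = I·(Δω/dt) + ω₀×(Iω₀) = (-0.1500, -0.0800, 0.1900)
velocity change Δv = (0.15466667, -0.19200000, -0.16533333)
F = m·Δv/dt = (2.9000, -3.6000, -3.1000)

F = (2.9000, -3.6000, -3.1000)
τ = (-0.1500, -0.0800, 0.1900)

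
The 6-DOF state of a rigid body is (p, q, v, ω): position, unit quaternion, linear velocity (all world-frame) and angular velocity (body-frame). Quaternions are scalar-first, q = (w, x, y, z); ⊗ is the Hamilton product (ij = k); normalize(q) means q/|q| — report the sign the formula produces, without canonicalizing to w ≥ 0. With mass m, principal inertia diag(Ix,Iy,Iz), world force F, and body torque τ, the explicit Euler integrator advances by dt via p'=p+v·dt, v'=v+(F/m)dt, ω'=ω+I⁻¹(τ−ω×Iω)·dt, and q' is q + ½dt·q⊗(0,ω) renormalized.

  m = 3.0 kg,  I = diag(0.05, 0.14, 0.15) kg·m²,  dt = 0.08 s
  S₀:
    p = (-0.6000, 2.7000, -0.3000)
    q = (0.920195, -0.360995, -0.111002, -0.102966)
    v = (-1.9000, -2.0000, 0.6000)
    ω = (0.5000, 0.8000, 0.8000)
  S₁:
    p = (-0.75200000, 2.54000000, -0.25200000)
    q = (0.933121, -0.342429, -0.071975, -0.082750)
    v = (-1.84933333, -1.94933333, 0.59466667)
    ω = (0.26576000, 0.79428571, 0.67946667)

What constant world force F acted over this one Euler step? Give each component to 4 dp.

F = (1.9000, 1.9000, -0.2000)

Δv = v₁−v₀ = (0.05066667, 0.05066667, -0.00533333)
m·(v₁−v₀)/dt = (1.9000, 1.9000, -0.2000)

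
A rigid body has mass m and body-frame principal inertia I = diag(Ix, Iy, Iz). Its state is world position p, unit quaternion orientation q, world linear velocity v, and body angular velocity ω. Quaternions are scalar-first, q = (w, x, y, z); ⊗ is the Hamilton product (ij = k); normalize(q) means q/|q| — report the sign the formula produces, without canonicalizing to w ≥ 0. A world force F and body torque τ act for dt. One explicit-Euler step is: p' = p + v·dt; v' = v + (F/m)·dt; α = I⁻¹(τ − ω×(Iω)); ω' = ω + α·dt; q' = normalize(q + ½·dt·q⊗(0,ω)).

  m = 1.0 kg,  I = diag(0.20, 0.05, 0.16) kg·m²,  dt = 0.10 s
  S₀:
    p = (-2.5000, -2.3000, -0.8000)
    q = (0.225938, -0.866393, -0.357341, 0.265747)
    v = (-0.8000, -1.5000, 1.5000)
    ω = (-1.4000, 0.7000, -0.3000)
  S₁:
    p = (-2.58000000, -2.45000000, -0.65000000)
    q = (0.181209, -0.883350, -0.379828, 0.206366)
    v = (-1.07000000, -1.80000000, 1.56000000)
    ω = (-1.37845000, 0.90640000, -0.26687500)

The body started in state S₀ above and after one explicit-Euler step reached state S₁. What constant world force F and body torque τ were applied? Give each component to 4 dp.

F = (-2.7000, -3.0000, 0.6000)
τ = (0.0200, 0.1200, 0.2000)

rate change Δω = (0.02155000, 0.20640000, 0.03312500)
gyro term ω₀×Iω₀ = (-0.0231, 0.0168, 0.1470)
τ = I·(Δω/dt) + ω₀×(Iω₀) = (0.0200, 0.1200, 0.2000)
v₁ − v₀ = (-0.27000000, -0.30000000, 0.06000000)
applied force F = (-2.7000, -3.0000, 0.6000)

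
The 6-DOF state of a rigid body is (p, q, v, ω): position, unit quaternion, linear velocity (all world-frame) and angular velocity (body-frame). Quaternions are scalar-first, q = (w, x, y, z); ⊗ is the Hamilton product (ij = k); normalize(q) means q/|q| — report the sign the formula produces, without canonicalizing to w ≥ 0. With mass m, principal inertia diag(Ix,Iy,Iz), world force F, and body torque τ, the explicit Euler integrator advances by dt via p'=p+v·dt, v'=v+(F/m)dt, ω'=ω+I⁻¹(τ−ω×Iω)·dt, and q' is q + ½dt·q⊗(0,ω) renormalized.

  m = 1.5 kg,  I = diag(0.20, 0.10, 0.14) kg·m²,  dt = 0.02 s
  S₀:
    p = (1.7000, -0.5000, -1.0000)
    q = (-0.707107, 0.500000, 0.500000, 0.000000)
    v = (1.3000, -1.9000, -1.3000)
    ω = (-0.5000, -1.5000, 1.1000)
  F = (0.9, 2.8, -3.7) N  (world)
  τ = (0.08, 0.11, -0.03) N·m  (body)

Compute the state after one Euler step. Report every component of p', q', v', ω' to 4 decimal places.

p' = (1.7260, -0.5380, -1.0260)
q' = (-0.6970, 0.5089, 0.5050, -0.0128)
v' = (1.3120, -1.8627, -1.3493)
ω' = (-0.4854, -1.4714, 1.1064)

a = F/m = (0.6000, 1.8667, -2.4667)
p + v·dt = (1.7260, -0.5380, -1.0260)
v' = v + a·dt = (1.3120, -1.8627, -1.3493)
α = I⁻¹(τ − ω×Iω) = (0.7300, 1.4300, 0.3214)
ω + α·dt = (-0.4854, -1.4714, 1.1064)
Hamilton product q⊗(0,ω) = (1.0000000, 0.9035535, 0.5106605, -1.2778177)
q + ½dt·q⊗(0,ω), renormalized = (-0.6970, 0.5089, 0.5050, -0.0128)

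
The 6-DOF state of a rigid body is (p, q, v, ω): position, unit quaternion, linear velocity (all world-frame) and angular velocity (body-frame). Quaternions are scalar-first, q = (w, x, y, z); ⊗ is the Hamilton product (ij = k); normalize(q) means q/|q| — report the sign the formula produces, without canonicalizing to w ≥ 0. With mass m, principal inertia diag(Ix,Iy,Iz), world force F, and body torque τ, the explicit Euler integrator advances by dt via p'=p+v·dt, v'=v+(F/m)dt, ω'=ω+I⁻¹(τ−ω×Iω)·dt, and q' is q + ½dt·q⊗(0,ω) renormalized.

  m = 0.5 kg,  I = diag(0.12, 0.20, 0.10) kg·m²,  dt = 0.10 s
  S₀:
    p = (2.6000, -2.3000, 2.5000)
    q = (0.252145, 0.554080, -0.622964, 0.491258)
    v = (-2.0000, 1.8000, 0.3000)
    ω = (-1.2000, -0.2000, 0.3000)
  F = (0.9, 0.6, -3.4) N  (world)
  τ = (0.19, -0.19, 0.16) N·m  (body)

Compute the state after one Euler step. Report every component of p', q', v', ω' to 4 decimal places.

p' = (2.4000, -2.1200, 2.5300)
q' = (0.2713, 0.5335, -0.6620, 0.4512)
v' = (-1.8200, 1.9200, -0.3800)
ω' = (-1.0467, -0.2914, 0.4408)

gyro term ω×Iω = (0.0060, -0.0072, 0.0192)
angular accel α = (1.5333, -0.9140, 1.4080)
new body rate ω' = (-1.0467, -0.2914, 0.4408)
Hamilton product q⊗(0,ω) = (0.3929258, -0.3912116, -0.8061626, -0.7827293)
updated quaternion q' = (0.2713, 0.5335, -0.6620, 0.4512)
a = (1.8000, 1.2000, -6.8000)
p' = p + v·dt = (2.4000, -2.1200, 2.5300)
v' = v + a·dt = (-1.8200, 1.9200, -0.3800)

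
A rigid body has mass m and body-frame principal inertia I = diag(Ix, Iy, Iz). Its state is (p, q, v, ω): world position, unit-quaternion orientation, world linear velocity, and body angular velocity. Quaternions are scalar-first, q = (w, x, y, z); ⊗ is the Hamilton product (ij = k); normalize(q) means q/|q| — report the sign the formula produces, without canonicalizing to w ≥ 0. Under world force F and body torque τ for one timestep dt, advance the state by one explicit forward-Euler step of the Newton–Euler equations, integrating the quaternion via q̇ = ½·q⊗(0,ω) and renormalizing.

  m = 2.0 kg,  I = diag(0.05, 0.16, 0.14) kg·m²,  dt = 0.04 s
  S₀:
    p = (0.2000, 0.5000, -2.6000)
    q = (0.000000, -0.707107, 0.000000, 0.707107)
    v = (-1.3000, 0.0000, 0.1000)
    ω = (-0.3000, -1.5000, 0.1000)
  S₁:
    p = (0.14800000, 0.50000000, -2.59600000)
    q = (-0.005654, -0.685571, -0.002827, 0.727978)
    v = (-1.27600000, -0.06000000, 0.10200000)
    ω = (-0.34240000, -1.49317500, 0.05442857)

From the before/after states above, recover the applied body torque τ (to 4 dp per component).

τ = (-0.0500, 0.0300, -0.1100)

Δω = ω₁−ω₀ = (-0.04240000, 0.00682500, -0.04557143)
gyro term ω₀×Iω₀ = (0.0030, 0.0027, 0.0495)
τ = I·(Δω/dt) + ω₀×(Iω₀) = (-0.0500, 0.0300, -0.1100)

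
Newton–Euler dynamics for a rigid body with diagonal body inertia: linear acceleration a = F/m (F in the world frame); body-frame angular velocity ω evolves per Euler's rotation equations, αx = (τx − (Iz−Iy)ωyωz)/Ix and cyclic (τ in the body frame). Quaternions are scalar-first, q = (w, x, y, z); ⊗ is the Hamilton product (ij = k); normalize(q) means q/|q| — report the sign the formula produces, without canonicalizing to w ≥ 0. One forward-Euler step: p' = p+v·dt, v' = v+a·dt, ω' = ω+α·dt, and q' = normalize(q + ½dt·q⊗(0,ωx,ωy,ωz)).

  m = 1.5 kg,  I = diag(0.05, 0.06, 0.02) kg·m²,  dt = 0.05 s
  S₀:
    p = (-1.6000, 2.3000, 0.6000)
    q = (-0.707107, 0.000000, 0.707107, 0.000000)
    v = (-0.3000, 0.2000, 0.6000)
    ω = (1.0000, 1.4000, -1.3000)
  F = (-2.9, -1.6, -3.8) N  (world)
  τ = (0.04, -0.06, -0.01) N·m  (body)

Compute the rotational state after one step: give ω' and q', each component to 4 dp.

ω×(Iω) gyroscopic = (0.0728, -0.0390, 0.0140)
angular accel α = (-0.6560, -0.3500, -1.2000)
ω + α·dt = (0.9672, 1.3825, -1.3600)
Hamilton product q⊗(0,ω) = (-0.9899498, -1.6263461, -0.9899498, 0.2121321)
updated quaternion q' = (-0.7308, -0.0406, 0.6814, 0.0053)

ω' = (0.9672, 1.3825, -1.3600)
q' = (-0.7308, -0.0406, 0.6814, 0.0053)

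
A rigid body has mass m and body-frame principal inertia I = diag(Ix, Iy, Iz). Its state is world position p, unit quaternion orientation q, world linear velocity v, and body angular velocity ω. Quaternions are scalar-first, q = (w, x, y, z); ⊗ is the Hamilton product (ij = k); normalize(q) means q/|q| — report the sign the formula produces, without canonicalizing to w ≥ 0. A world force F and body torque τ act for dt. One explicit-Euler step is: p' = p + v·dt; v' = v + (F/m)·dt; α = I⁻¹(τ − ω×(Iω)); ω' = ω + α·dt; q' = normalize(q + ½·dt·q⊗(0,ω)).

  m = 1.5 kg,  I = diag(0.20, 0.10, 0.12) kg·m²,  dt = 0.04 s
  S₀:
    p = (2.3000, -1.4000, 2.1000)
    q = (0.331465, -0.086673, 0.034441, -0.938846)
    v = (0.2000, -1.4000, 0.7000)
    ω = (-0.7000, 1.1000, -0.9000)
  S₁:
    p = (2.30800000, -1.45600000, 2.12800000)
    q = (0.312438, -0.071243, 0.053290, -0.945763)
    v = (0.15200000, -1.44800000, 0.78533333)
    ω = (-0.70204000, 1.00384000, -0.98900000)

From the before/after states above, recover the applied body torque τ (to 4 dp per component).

τ = (-0.0300, -0.1900, -0.1900)

rate change Δω = (-0.00204000, -0.09616000, -0.08900000)
I·α + gyro = (-0.0300, -0.1900, -0.1900)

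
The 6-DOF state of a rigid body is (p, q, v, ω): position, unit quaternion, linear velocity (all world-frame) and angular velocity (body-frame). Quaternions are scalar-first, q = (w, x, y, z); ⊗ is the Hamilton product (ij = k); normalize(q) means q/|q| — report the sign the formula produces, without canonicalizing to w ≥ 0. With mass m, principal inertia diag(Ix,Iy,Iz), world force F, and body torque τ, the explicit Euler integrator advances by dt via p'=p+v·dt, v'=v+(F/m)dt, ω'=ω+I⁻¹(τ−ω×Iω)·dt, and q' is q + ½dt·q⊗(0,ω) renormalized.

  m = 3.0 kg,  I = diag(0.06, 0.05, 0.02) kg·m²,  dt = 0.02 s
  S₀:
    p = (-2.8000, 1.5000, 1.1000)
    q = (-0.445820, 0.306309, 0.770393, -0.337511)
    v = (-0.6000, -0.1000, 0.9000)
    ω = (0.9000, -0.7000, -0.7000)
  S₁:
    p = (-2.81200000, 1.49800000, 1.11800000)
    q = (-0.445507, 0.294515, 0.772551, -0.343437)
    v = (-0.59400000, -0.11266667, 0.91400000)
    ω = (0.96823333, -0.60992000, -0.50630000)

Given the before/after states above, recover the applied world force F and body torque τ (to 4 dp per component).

ω₁ − ω₀ = (0.06823333, 0.09008000, 0.19370000)
gyro term ω₀×Iω₀ = (-0.0147, -0.0252, 0.0063)
applied torque τ = (0.1900, 0.2000, 0.2000)
velocity change Δv = (0.00600000, -0.01266667, 0.01400000)
F = m·Δv/dt = (0.9000, -1.9000, 2.1000)

F = (0.9000, -1.9000, 2.1000)
τ = (0.1900, 0.2000, 0.2000)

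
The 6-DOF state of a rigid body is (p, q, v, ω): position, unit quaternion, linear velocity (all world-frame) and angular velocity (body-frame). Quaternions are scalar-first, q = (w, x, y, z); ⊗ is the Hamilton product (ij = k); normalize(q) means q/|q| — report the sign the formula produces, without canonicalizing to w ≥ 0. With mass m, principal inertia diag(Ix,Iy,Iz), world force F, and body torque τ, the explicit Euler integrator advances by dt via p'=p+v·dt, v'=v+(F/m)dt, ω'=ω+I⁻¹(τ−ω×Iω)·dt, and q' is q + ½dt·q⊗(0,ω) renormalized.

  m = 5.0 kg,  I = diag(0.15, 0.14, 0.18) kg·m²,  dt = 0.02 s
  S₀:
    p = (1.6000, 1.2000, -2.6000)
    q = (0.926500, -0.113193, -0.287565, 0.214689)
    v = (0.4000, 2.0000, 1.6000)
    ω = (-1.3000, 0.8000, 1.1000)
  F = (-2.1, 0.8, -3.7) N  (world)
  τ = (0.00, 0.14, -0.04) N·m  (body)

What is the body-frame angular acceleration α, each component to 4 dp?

α = (-0.2347, 0.6936, -0.2800)

precession coupling ω×(Iω) = (0.0352, 0.0429, 0.0104)
(τ − ω×Iω)/I = (-0.2347, 0.6936, -0.2800)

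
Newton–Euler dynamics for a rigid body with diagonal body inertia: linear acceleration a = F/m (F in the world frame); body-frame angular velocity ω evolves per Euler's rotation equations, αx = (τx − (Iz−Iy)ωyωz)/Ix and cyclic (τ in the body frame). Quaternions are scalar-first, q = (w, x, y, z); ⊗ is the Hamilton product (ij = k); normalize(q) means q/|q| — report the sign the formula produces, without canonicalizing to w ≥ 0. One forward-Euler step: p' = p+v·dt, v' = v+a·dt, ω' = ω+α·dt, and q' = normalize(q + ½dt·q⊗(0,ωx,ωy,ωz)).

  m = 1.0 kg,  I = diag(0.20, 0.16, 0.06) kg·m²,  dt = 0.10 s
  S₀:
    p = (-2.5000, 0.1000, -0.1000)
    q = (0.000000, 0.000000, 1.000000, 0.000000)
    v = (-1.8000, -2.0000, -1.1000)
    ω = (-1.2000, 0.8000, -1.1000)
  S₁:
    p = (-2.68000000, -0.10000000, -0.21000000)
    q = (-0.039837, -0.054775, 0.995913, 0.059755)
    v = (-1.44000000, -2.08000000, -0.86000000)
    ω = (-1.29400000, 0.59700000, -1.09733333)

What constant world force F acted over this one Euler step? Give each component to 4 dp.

F = (3.6000, -0.8000, 2.4000)

v₁ − v₀ = (0.36000000, -0.08000000, 0.24000000)
applied force F = (3.6000, -0.8000, 2.4000)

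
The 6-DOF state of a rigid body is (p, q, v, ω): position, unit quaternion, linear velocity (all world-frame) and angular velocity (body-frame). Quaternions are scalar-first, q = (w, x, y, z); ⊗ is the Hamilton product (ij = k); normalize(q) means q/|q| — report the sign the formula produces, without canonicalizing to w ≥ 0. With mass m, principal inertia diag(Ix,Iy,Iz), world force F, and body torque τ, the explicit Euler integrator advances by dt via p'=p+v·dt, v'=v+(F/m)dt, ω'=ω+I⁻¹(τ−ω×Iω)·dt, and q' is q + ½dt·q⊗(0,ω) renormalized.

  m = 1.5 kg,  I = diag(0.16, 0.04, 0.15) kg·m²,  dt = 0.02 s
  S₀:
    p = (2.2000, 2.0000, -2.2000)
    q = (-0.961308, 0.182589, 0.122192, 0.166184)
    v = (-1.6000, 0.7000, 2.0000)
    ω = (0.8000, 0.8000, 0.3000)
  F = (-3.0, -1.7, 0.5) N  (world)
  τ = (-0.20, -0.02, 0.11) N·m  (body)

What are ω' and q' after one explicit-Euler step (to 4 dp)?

α = I⁻¹(τ − ω×Iω) = (-1.4150, -0.5600, 1.2453)
new body rate ω' = (0.7717, 0.7888, 0.3249)
Hamilton product q⊗(0,ω) = (-0.2936800, -0.8653360, -0.6908759, -0.2400748)
q' = normalize(q + ½dt·q⊗(0,ω)) = (-0.9642, 0.1739, 0.1153, 0.1638)

ω' = (0.7717, 0.7888, 0.3249)
q' = (-0.9642, 0.1739, 0.1153, 0.1638)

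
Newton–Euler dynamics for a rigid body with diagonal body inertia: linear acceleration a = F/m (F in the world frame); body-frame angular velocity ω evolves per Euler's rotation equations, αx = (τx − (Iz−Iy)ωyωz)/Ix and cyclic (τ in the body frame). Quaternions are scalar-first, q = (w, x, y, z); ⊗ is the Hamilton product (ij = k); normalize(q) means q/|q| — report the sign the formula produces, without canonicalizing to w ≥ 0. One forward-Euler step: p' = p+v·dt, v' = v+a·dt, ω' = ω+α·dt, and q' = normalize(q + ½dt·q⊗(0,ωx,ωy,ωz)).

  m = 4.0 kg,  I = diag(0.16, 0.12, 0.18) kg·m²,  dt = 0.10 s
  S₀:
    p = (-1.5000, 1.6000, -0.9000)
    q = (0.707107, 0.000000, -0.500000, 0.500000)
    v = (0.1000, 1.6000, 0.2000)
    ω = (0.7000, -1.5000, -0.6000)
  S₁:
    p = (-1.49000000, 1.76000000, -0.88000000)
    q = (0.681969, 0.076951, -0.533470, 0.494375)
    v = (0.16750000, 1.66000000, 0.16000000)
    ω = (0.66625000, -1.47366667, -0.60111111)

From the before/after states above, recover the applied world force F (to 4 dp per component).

F = (2.7000, 2.4000, -1.6000)

v₁ − v₀ = (0.06750000, 0.06000000, -0.04000000)
applied force F = (2.7000, 2.4000, -1.6000)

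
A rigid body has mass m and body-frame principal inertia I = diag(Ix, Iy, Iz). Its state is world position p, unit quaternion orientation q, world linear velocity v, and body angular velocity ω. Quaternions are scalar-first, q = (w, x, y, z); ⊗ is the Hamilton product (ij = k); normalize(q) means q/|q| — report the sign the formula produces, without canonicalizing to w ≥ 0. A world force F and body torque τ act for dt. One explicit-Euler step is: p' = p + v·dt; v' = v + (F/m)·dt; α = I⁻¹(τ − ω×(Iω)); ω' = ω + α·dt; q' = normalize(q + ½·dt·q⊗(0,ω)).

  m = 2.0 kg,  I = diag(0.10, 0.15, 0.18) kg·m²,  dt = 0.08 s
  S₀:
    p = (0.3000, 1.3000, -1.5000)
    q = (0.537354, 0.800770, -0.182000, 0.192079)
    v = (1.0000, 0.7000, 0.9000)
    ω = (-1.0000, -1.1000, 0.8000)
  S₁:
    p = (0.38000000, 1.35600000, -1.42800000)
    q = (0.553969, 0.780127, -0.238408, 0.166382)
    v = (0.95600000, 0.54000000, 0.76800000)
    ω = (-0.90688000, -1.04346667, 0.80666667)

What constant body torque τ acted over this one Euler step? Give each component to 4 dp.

τ = (0.0900, 0.1700, 0.0700)

ω₁ − ω₀ = (0.09312000, 0.05653333, 0.00666667)
precession coupling = (-0.0264, 0.0640, 0.0550)
applied torque τ = (0.0900, 0.1700, 0.0700)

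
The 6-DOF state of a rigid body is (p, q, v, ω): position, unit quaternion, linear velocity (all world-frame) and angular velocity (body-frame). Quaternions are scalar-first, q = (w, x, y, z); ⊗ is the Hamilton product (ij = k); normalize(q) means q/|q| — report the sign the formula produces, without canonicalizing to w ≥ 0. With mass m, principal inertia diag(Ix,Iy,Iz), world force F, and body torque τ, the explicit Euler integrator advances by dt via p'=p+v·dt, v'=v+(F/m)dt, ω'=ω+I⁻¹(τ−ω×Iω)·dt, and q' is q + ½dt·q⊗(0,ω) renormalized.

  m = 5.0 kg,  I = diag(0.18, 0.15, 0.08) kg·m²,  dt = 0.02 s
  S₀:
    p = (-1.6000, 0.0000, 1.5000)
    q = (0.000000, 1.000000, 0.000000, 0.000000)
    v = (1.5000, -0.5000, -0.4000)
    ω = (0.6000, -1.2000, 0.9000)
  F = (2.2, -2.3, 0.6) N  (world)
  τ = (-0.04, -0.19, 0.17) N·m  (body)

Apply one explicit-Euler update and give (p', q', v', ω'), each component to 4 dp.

p' = (-1.5700, -0.0100, 1.4920)
q' = (-0.0060, 0.9999, -0.0090, -0.0120)
v' = (1.5088, -0.5092, -0.3976)
ω' = (0.5872, -1.2325, 0.9371)

a = F/m = (0.4400, -0.4600, 0.1200)
p' = p + v·dt = (-1.5700, -0.0100, 1.4920)
v' = v + a·dt = (1.5088, -0.5092, -0.3976)
precession coupling ω×(Iω) = (0.0756, 0.0540, 0.0216)
α = I⁻¹(τ − ω×Iω) = (-0.6422, -1.6267, 1.8550)
new body rate ω' = (0.5872, -1.2325, 0.9371)
Hamilton product q⊗(0,ω) = (-0.6000000, 0.0000000, -0.9000000, -1.2000000)
q' = normalize(q + ½dt·q⊗(0,ω)) = (-0.0060, 0.9999, -0.0090, -0.0120)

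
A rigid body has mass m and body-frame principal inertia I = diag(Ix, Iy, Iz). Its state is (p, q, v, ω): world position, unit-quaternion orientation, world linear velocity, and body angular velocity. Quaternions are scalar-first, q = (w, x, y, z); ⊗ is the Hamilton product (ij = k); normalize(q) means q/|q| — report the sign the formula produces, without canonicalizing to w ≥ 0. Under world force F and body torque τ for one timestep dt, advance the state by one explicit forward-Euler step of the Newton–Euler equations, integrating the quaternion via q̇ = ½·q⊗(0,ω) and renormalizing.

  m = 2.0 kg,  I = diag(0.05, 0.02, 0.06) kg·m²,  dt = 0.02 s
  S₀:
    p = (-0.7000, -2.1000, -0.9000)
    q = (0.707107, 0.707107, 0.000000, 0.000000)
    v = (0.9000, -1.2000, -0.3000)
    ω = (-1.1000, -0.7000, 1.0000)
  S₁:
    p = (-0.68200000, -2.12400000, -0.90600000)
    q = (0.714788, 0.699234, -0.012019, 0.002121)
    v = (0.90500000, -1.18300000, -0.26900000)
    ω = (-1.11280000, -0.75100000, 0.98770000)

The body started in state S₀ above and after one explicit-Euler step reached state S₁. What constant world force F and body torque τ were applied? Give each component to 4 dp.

ω₁ − ω₀ = (-0.01280000, -0.05100000, -0.01230000)
precession coupling = (-0.0280, 0.0110, -0.0231)
τ = I·(Δω/dt) + ω₀×(Iω₀) = (-0.0600, -0.0400, -0.0600)
Δv = v₁−v₀ = (0.00500000, 0.01700000, 0.03100000)
m·(v₁−v₀)/dt = (0.5000, 1.7000, 3.1000)

F = (0.5000, 1.7000, 3.1000)
τ = (-0.0600, -0.0400, -0.0600)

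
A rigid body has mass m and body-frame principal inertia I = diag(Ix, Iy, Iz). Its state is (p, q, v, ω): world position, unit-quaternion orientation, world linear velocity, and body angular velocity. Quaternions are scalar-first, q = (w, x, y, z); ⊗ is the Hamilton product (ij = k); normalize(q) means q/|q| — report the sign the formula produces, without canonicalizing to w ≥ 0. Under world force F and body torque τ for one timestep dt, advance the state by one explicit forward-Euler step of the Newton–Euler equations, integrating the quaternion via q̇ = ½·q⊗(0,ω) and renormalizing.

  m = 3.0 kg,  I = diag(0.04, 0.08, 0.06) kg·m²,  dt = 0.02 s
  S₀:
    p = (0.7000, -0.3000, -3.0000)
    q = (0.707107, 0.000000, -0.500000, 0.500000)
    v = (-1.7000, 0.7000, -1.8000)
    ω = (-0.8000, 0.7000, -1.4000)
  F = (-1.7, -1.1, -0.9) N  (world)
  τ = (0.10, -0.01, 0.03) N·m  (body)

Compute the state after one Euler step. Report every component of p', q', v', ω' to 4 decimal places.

p' = (0.6660, -0.2860, -3.0360)
q' = (0.7175, -0.0022, -0.4990, 0.4860)
v' = (-1.7113, 0.6927, -1.8060)
ω' = (-0.7598, 0.7031, -1.3825)

p' = p + v·dt = (0.6660, -0.2860, -3.0360)
v + (F/m)dt = (-1.7113, 0.6927, -1.8060)
ω×(Iω) gyroscopic = (0.0196, -0.0224, -0.0224)
(τ − ω×Iω)/I = (2.0100, 0.1550, 0.8733)
ω' = ω + α·dt = (-0.7598, 0.7031, -1.3825)
2q̇ = q⊗(0,ω) = (1.0500000, -0.2156856, 0.0949749, -1.3899498)
q + ½dt·q⊗(0,ω), renormalized = (0.7175, -0.0022, -0.4990, 0.4860)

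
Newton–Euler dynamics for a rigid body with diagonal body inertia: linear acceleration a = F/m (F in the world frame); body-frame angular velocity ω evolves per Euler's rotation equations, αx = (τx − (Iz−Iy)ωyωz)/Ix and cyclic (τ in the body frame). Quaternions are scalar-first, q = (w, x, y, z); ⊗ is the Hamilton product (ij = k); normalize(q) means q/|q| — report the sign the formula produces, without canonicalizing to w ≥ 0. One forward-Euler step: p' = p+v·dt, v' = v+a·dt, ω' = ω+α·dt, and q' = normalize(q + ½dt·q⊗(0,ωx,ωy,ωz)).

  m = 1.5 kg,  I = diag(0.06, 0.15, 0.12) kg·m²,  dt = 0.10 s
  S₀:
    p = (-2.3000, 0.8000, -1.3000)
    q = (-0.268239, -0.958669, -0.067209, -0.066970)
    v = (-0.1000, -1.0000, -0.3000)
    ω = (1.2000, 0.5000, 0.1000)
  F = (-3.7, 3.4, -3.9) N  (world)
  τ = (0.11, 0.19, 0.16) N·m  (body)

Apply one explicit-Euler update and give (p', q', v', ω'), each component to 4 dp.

gyro term ω×Iω = (-0.0015, -0.0072, 0.0540)
(τ − ω×Iω)/I = (1.8583, 1.3147, 0.8833)
ω + α·dt = (1.3858, 0.6315, 0.1883)
q⊗(0,ω) = (1.1907043, -0.2951227, -0.1186166, -0.4255076)
q + ½dt·q⊗(0,ω), renormalized = (-0.2083, -0.9714, -0.0730, -0.0881)
a = (-2.4667, 2.2667, -2.6000)
new position p' = (-2.3100, 0.7000, -1.3300)
v' = v + a·dt = (-0.3467, -0.7733, -0.5600)

p' = (-2.3100, 0.7000, -1.3300)
q' = (-0.2083, -0.9714, -0.0730, -0.0881)
v' = (-0.3467, -0.7733, -0.5600)
ω' = (1.3858, 0.6315, 0.1883)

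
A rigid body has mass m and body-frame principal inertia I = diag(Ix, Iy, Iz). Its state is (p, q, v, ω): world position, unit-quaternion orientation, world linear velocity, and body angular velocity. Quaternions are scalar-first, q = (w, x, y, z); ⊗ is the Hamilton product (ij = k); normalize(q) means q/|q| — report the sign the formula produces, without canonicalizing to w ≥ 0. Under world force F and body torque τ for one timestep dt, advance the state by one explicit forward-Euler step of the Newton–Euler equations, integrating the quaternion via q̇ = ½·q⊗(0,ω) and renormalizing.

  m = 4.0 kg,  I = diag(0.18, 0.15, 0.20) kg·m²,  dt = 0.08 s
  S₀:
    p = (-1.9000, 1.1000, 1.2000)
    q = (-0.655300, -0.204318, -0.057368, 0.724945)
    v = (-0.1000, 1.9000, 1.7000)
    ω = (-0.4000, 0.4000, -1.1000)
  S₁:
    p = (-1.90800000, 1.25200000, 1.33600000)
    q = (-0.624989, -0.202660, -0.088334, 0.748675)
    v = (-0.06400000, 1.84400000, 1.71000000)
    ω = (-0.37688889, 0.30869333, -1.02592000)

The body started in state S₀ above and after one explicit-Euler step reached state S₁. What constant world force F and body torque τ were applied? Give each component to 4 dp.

ω₁ − ω₀ = (0.02311111, -0.09130667, 0.07408000)
ω₀×(Iω₀) = (-0.0220, -0.0088, 0.0048)
τ = I·(Δω/dt) + ω₀×(Iω₀) = (0.0300, -0.1800, 0.1900)
velocity change Δv = (0.03600000, -0.05600000, 0.01000000)
F = m·Δv/dt = (1.8000, -2.8000, 0.5000)

F = (1.8000, -2.8000, 0.5000)
τ = (0.0300, -0.1800, 0.1900)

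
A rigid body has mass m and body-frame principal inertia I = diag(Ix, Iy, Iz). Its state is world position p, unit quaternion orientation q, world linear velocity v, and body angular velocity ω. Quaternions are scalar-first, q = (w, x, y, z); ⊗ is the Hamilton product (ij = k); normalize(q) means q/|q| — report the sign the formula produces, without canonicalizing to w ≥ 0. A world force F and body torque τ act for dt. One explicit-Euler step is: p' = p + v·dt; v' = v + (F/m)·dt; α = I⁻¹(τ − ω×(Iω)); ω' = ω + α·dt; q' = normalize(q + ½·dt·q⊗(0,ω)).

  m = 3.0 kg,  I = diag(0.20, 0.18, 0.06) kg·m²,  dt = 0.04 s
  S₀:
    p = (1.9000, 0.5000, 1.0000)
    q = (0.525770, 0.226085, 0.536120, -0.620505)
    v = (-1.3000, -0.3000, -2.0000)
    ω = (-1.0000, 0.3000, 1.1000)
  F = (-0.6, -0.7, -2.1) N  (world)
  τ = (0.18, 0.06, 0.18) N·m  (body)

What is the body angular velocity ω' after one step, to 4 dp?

α = I⁻¹(τ − ω×Iω) = (1.0980, 1.1889, 2.9000)
new body rate ω' = (-0.9561, 0.3476, 1.2160)

ω' = (-0.9561, 0.3476, 1.2160)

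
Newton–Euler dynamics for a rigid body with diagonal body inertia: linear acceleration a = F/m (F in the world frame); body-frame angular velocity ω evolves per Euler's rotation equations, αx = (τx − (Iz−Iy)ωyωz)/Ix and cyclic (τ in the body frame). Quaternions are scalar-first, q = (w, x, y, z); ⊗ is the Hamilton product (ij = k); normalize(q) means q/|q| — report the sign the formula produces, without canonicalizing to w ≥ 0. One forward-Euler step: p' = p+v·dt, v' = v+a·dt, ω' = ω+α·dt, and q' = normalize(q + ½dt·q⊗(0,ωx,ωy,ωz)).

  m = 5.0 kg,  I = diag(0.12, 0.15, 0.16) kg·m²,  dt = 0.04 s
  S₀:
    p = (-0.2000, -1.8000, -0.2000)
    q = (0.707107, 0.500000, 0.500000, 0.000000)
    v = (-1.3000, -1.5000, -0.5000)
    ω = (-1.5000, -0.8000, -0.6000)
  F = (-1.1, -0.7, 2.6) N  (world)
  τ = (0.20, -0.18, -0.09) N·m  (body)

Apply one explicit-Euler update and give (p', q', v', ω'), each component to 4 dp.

p' = (-0.2520, -1.8600, -0.2200)
q' = (0.7296, 0.4725, 0.4944, -0.0015)
v' = (-1.3088, -1.5056, -0.4792)
ω' = (-1.4349, -0.8384, -0.6315)

ω×(Iω) gyroscopic = (0.0048, -0.0360, 0.0360)
angular accel α = (1.6267, -0.9600, -0.7875)
new body rate ω' = (-1.4349, -0.8384, -0.6315)
2q̇ = q⊗(0,ω) = (1.1500000, -1.3606605, -0.2656856, -0.0742642)
q' = normalize(q + ½dt·q⊗(0,ω)) = (0.7296, 0.4725, 0.4944, -0.0015)
a = F/m = (-0.2200, -0.1400, 0.5200)
new position p' = (-0.2520, -1.8600, -0.2200)
v + (F/m)dt = (-1.3088, -1.5056, -0.4792)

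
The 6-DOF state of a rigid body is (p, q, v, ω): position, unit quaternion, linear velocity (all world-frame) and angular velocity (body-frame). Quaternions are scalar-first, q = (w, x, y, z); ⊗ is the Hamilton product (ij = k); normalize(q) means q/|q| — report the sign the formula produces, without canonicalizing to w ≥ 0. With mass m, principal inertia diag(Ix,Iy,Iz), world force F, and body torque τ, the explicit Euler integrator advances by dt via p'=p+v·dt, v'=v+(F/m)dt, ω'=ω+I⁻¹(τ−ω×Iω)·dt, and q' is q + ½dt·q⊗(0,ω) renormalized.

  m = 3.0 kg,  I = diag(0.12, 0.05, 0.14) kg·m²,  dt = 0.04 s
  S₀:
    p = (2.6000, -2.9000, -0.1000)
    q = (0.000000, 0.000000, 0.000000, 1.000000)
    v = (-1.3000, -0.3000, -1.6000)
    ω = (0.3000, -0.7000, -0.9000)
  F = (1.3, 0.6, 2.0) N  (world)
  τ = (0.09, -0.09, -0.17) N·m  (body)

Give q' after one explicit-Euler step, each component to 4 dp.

q' = (0.0180, 0.0140, 0.0060, 0.9997)

q⊗(0,ω) = (0.9000000, 0.7000000, 0.3000000, 0.0000000)
q' = normalize(q + ½dt·q⊗(0,ω)) = (0.0180, 0.0140, 0.0060, 0.9997)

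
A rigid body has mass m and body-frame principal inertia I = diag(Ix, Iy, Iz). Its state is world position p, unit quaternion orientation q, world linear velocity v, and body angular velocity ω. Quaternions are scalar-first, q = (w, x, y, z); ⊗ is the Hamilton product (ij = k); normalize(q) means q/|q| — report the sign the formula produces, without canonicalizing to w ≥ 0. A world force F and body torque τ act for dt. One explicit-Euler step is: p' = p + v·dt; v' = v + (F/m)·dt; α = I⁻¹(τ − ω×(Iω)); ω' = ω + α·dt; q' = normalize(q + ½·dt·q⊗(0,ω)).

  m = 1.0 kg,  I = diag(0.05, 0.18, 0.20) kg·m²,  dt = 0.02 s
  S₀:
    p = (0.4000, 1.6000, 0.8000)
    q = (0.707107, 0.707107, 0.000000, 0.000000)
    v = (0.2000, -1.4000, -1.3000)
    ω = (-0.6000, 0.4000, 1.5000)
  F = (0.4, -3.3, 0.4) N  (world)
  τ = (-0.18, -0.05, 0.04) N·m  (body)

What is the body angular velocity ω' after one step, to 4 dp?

ω' = (-0.6768, 0.3794, 1.5071)

ω×(Iω) gyroscopic = (0.0120, 0.1350, -0.0312)
angular accel α = (-3.8400, -1.0278, 0.3560)
ω' = ω + α·dt = (-0.6768, 0.3794, 1.5071)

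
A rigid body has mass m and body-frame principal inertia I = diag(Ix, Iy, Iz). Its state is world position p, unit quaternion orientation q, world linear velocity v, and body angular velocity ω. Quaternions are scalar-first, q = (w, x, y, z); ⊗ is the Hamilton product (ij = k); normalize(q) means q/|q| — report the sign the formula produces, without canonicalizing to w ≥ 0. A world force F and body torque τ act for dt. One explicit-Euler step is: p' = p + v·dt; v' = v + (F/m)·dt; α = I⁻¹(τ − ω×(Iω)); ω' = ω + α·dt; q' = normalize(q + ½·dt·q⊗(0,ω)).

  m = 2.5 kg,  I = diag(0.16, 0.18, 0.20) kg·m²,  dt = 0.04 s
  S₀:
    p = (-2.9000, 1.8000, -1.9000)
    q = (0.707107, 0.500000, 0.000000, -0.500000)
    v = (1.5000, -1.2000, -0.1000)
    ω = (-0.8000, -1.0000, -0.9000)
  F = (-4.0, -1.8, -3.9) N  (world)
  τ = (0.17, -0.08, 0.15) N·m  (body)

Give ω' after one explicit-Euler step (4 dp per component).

ω' = (-0.7620, -1.0114, -0.8732)

angular accel α = (0.9500, -0.2844, 0.6700)
ω + α·dt = (-0.7620, -1.0114, -0.8732)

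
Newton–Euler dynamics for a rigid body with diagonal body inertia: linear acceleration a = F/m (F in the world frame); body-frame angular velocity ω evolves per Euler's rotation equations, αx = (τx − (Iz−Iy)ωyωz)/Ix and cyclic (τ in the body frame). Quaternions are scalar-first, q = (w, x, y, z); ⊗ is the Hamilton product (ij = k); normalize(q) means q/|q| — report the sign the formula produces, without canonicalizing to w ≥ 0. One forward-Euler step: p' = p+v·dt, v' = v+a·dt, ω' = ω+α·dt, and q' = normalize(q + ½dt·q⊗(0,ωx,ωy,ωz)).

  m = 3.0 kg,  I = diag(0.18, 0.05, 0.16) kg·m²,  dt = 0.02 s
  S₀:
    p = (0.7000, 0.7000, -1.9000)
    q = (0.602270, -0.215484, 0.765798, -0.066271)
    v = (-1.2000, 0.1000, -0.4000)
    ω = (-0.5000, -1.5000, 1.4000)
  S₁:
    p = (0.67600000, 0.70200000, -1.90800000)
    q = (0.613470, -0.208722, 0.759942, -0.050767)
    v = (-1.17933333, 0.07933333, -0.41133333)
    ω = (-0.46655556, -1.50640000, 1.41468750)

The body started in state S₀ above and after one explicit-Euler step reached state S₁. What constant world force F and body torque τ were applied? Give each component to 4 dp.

F = (3.1000, -3.1000, -1.7000)
τ = (0.0700, -0.0300, 0.0200)

Δω = ω₁−ω₀ = (0.03344444, -0.00640000, 0.01468750)
τ = I·(Δω/dt) + ω₀×(Iω₀) = (0.0700, -0.0300, 0.0200)
v₁ − v₀ = (0.02066667, -0.02066667, -0.01133333)
m·(v₁−v₀)/dt = (3.1000, -3.1000, -1.7000)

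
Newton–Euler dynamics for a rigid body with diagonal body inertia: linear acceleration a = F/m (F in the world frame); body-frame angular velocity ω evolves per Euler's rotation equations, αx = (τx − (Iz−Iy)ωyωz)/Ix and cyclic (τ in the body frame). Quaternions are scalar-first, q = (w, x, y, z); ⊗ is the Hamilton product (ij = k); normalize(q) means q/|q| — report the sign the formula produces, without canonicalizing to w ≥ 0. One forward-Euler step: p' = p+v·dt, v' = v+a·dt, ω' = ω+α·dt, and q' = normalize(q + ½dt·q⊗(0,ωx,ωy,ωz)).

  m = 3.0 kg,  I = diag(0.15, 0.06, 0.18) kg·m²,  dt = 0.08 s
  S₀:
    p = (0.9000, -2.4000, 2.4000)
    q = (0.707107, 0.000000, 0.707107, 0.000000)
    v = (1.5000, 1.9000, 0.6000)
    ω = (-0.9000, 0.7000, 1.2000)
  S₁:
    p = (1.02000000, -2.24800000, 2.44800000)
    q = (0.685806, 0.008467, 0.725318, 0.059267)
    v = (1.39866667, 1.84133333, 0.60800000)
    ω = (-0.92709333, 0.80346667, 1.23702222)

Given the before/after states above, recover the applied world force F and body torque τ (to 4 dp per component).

Δv = v₁−v₀ = (-0.10133333, -0.05866667, 0.00800000)
F = m·Δv/dt = (-3.8000, -2.2000, 0.3000)
rate change Δω = (-0.02709333, 0.10346667, 0.03702222)
gyro term ω₀×Iω₀ = (0.1008, 0.0324, 0.0567)
I·α + gyro = (0.0500, 0.1100, 0.1400)

F = (-3.8000, -2.2000, 0.3000)
τ = (0.0500, 0.1100, 0.1400)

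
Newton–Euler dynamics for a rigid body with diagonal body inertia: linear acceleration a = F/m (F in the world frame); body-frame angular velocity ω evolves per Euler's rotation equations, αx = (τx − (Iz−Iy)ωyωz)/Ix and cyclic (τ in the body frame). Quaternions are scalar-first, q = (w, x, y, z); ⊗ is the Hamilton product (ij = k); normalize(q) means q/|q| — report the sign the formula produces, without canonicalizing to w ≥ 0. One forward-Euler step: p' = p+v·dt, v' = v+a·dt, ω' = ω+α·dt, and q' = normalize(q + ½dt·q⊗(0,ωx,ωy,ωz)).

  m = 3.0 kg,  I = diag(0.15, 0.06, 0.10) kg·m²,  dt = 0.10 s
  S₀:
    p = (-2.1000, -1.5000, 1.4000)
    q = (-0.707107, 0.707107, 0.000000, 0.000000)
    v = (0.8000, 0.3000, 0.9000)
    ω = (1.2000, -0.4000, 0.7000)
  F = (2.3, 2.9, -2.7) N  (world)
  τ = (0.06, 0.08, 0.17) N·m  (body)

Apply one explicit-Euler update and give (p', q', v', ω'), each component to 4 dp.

a = (0.7667, 0.9667, -0.9000)
new position p' = (-2.0200, -1.4700, 1.4900)
new velocity v' = (0.8767, 0.3967, 0.8100)
(τ − ω×Iω)/I = (0.4747, 0.6333, 1.2680)
ω' = ω + α·dt = (1.2475, -0.3367, 0.8268)
q⊗(0,ω) = (-0.8485284, -0.8485284, -0.2121321, -0.7778177)
q + ½dt·q⊗(0,ω), renormalized = (-0.7476, 0.6630, -0.0106, -0.0388)

p' = (-2.0200, -1.4700, 1.4900)
q' = (-0.7476, 0.6630, -0.0106, -0.0388)
v' = (0.8767, 0.3967, 0.8100)
ω' = (1.2475, -0.3367, 0.8268)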